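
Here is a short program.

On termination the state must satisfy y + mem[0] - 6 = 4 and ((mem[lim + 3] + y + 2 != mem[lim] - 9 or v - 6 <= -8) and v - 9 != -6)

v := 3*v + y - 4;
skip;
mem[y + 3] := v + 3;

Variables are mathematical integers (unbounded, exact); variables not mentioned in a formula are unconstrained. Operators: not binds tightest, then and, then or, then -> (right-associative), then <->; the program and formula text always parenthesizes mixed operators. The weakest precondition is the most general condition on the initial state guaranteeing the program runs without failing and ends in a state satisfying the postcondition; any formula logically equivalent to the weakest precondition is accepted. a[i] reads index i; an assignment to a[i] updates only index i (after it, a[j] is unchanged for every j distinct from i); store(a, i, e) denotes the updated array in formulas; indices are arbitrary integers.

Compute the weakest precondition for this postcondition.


Working backward. After the program, the postcondition y + mem[0] - 6 = 4 and ((mem[lim + 3] + y + 2 != mem[lim] - 9 or v - 6 <= -8) and v - 9 != -6) must hold; in canonical form it is mem[0] + y = 10 and (mem[lim + 3] + y != mem[lim] - 11 or v <= -2) and v != 3.
Before mem[y + 3] := v + 3: store(mem, y + 3, v + 3)[0] + y = 10 and (store(mem, y + 3, v + 3)[lim + 3] + y != store(mem, y + 3, v + 3)[lim] - 11 or v <= -2) and v != 3
Before skip: store(mem, y + 3, v + 3)[0] + y = 10 and (store(mem, y + 3, v + 3)[lim + 3] + y != store(mem, y + 3, v + 3)[lim] - 11 or v <= -2) and v != 3
Before v := 3*v + y - 4: store(mem, y + 3, 3*v + y - 1)[0] + y = 10 and (store(mem, y + 3, 3*v + y - 1)[lim + 3] + y != store(mem, y + 3, 3*v + y - 1)[lim] - 11 or 3*v + y <= 2) and 3*v + y != 7
Answer: WP = store(mem, y + 3, 3*v + y - 1)[0] + y = 10 and (store(mem, y + 3, 3*v + y - 1)[lim + 3] + y != store(mem, y + 3, 3*v + y - 1)[lim] - 11 or 3*v + y <= 2) and 3*v + y != 7


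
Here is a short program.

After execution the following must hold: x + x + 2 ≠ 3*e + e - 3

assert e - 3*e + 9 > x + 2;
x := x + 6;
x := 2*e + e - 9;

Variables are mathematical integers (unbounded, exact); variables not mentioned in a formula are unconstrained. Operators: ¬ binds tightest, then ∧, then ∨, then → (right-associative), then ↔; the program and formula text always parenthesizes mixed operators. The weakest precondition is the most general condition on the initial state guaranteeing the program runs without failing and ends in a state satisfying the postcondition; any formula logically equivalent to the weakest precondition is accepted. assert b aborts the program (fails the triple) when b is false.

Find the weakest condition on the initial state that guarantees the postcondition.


Working backward. After the program, the postcondition x + x + 2 ≠ 3*e + e - 3 must hold; in canonical form it is 2*x ≠ 4*e - 5.
Before x := 2*e + e - 9: 2*e ≠ 13
Before x := x + 6: 2*e ≠ 13
Before assert e - 3*e + 9 > x + 2: 2*e + x < 7 ∧ 2*e ≠ 13
Answer: WP = 2*e + x < 7 ∧ 2*e ≠ 13


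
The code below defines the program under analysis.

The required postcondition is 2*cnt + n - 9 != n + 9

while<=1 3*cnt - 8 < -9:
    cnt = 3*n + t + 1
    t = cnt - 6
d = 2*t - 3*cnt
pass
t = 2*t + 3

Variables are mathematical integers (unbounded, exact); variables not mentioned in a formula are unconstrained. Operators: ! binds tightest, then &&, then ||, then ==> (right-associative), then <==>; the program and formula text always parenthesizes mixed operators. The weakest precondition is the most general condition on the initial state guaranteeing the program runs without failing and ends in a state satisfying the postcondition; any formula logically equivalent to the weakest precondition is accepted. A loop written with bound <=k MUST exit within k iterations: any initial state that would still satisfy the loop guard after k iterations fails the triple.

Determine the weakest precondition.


Working backward. After the program, the postcondition 2*cnt + n - 9 != n + 9 must hold; in canonical form it is 2*cnt != 18.
Before t := 2*t + 3: 2*cnt != 18
Before skip: 2*cnt != 18
Before d := 2*t - 3*cnt: 2*cnt != 18
Before the loop (bound <=1), unroll the exhaustion recursion (WP_0 = exit-now case; WP_j = one more guarded iteration, up to j = 1):
  WP_0: (!(3*cnt < -1)) && 2*cnt != 18
  WP_1: (3*cnt < -1 ==> ((!(9*n + 3*t < -4)) && 6*n + 2*t != 16)) && ((!(3*cnt < -1)) ==> 2*cnt != 18)
So before the loop: (3*cnt < -1 ==> ((!(9*n + 3*t < -4)) && 6*n + 2*t != 16)) && ((!(3*cnt < -1)) ==> 2*cnt != 18)
Answer: WP = (3*cnt < -1 ==> ((!(9*n + 3*t < -4)) && 6*n + 2*t != 16)) && ((!(3*cnt < -1)) ==> 2*cnt != 18)


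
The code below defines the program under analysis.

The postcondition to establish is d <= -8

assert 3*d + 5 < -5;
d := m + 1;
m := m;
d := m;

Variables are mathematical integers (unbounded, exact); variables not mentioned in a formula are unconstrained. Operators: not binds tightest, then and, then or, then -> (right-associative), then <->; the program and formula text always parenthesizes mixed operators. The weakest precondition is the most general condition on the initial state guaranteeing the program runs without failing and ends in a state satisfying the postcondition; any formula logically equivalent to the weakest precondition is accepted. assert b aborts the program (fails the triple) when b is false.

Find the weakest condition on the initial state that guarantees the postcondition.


Working backward. After the program, d <= -8 must hold.
Before d := m: m <= -8
Before m := m: m <= -8
Before d := m + 1: m <= -8
Before assert 3*d + 5 < -5: 3*d < -10 and m <= -8
Answer: WP = 3*d < -10 and m <= -8


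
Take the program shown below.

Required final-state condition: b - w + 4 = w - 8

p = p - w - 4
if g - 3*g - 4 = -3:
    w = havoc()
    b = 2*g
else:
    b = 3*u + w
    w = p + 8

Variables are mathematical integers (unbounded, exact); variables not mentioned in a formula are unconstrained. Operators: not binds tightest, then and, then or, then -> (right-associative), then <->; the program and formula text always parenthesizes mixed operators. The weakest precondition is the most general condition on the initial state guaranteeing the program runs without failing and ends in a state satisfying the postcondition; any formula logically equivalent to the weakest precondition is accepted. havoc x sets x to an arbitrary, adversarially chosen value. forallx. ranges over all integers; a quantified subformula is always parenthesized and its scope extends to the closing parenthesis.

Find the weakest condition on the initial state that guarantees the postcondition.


Working backward. After the program, the postcondition b - w + 4 = w - 8 must hold; in canonical form it is b = 2*w - 12.
Then branch requires forall w_1. 2*g = 2*w_1 - 12; else branch requires 3*u + w = 2*p + 4.
Before the if: (2*g = -1 -> (forall w_1. 2*g = 2*w_1 - 12)) and ((not (2*g = -1)) -> 3*u + w = 2*p + 4)
Before p := p - w - 4: (2*g = -1 -> (forall w_1. 2*g = 2*w_1 - 12)) and ((not (2*g = -1)) -> 3*u + 3*w = 2*p - 4)
Answer: WP = (2*g = -1 -> (forall w_1. 2*g = 2*w_1 - 12)) and ((not (2*g = -1)) -> 3*u + 3*w = 2*p - 4)


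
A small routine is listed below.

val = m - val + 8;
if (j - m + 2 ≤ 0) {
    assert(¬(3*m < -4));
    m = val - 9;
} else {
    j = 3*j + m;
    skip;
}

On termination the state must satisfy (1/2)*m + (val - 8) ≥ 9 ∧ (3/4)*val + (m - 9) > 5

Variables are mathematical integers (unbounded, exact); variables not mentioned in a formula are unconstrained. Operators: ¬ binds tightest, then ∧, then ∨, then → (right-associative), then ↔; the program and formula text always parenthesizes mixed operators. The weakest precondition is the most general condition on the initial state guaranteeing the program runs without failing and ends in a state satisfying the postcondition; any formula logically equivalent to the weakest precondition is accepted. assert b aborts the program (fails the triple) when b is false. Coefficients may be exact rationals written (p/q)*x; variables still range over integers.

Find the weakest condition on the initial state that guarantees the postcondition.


Working backward. After the program, the postcondition (1/2)*m + (val - 8) ≥ 9 ∧ (3/4)*val + (m - 9) > 5 must hold; in canonical form it is (1/2)*m + val ≥ 17 ∧ m + (3/4)*val > 14.
Then branch requires (¬(3*m < -4)) ∧ (3/2)*val ≥ 43/2 ∧ (7/4)*val > 23; else branch requires (1/2)*m + val ≥ 17 ∧ m + (3/4)*val > 14.
Before the if: (j ≤ m - 2 → ((¬(3*m < -4)) ∧ (3/2)*val ≥ 43/2 ∧ (7/4)*val > 23)) ∧ ((¬(j ≤ m - 2)) → ((1/2)*m + val ≥ 17 ∧ m + (3/4)*val > 14))
Before val := m - val + 8: (j ≤ m - 2 → ((¬(3*m < -4)) ∧ (3/2)*m ≥ (3/2)*val + 19/2 ∧ (7/4)*m > (7/4)*val + 9)) ∧ ((¬(j ≤ m - 2)) → ((3/2)*m ≥ val + 9 ∧ (7/4)*m > (3/4)*val + 8))
Answer: WP = (j ≤ m - 2 → ((¬(3*m < -4)) ∧ (3/2)*m ≥ (3/2)*val + 19/2 ∧ (7/4)*m > (7/4)*val + 9)) ∧ ((¬(j ≤ m - 2)) → ((3/2)*m ≥ val + 9 ∧ (7/4)*m > (3/4)*val + 8))


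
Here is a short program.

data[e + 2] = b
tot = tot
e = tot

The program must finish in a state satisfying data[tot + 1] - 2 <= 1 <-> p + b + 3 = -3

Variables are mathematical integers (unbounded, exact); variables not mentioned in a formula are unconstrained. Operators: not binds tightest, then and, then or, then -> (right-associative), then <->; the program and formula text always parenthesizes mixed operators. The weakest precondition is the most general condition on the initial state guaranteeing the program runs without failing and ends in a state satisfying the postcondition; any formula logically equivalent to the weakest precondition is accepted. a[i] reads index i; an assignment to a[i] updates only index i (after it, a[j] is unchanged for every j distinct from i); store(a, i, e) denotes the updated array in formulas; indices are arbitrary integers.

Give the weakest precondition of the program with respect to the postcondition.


Working backward. After the program, the postcondition data[tot + 1] - 2 <= 1 <-> p + b + 3 = -3 must hold; in canonical form it is data[tot + 1] <= 3 <-> b + p = -6.
Before e := tot: data[tot + 1] <= 3 <-> b + p = -6
Before tot := tot: data[tot + 1] <= 3 <-> b + p = -6
Before data[e + 2] := b: store(data, e + 2, b)[tot + 1] <= 3 <-> b + p = -6
Answer: WP = store(data, e + 2, b)[tot + 1] <= 3 <-> b + p = -6


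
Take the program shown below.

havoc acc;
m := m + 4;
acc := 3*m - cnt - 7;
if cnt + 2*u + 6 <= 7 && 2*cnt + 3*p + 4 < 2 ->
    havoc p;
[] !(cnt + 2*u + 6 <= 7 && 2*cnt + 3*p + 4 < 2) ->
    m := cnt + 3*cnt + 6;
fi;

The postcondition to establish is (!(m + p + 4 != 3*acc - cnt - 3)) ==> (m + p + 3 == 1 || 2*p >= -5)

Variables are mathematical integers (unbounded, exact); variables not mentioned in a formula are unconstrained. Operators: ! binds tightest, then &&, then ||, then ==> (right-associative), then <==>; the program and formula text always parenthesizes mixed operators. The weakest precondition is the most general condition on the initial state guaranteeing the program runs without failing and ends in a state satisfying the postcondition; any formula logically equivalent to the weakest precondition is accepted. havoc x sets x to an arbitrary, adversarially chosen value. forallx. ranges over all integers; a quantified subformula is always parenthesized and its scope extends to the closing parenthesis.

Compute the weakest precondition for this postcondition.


Working backward. After the program, the postcondition (!(m + p + 4 != 3*acc - cnt - 3)) ==> (m + p + 3 == 1 || 2*p >= -5) must hold; in canonical form it is (!(cnt + m + p != 3*acc - 7)) ==> (m + p == -2 || 2*p >= -5).
Then branch requires forall p_1. ((!(cnt + m + p_1 != 3*acc - 7)) ==> (m + p_1 == -2 || 2*p_1 >= -5)); else branch requires (!(5*cnt + p != 3*acc - 13)) ==> (4*cnt + p == -8 || 2*p >= -5).
Before the if: ((cnt + 2*u <= 1 && 2*cnt + 3*p < -2) ==> (forall p_1. ((!(cnt + m + p_1 != 3*acc - 7)) ==> (m + p_1 == -2 || 2*p_1 >= -5)))) && ((!(cnt + 2*u <= 1 && 2*cnt + 3*p < -2)) ==> ((!(5*cnt + p != 3*acc - 13)) ==> (4*cnt + p == -8 || 2*p >= -5)))
Before acc := 3*m - cnt - 7: ((cnt + 2*u <= 1 && 2*cnt + 3*p < -2) ==> (forall p_1. ((!(4*cnt + p_1 != 8*m - 28)) ==> (m + p_1 == -2 || 2*p_1 >= -5)))) && ((!(cnt + 2*u <= 1 && 2*cnt + 3*p < -2)) ==> ((!(8*cnt + p != 9*m - 34)) ==> (4*cnt + p == -8 || 2*p >= -5)))
Before m := m + 4: ((cnt + 2*u <= 1 && 2*cnt + 3*p < -2) ==> (forall p_1. ((!(4*cnt + p_1 != 8*m + 4)) ==> (m + p_1 == -6 || 2*p_1 >= -5)))) && ((!(cnt + 2*u <= 1 && 2*cnt + 3*p < -2)) ==> ((!(8*cnt + p != 9*m + 2)) ==> (4*cnt + p == -8 || 2*p >= -5)))
Before havoc acc: ((cnt + 2*u <= 1 && 2*cnt + 3*p < -2) ==> (forall p_1. ((!(4*cnt + p_1 != 8*m + 4)) ==> (m + p_1 == -6 || 2*p_1 >= -5)))) && ((!(cnt + 2*u <= 1 && 2*cnt + 3*p < -2)) ==> ((!(8*cnt + p != 9*m + 2)) ==> (4*cnt + p == -8 || 2*p >= -5)))
Answer: WP = ((cnt + 2*u <= 1 && 2*cnt + 3*p < -2) ==> (forall p_1. ((!(4*cnt + p_1 != 8*m + 4)) ==> (m + p_1 == -6 || 2*p_1 >= -5)))) && ((!(cnt + 2*u <= 1 && 2*cnt + 3*p < -2)) ==> ((!(8*cnt + p != 9*m + 2)) ==> (4*cnt + p == -8 || 2*p >= -5)))


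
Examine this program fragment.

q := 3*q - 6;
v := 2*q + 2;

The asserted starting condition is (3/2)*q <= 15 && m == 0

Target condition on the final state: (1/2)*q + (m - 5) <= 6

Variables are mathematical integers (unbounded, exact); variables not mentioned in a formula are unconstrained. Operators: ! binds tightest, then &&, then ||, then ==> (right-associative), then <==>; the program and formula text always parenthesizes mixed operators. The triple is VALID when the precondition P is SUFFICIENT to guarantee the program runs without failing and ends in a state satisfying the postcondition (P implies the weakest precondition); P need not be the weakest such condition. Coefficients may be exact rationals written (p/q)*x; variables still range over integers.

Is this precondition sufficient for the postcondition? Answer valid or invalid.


Working backward. After the program, the postcondition (1/2)*q + (m - 5) <= 6 must hold; in canonical form it is m + (1/2)*q <= 11.
Before v := 2*q + 2: m + (1/2)*q <= 11
Before q := 3*q - 6: m + (3/2)*q <= 14
The weakest precondition is m + (3/2)*q <= 14.
Check whether (3/2)*q <= 15 && m == 0 implies it.
Countermodel: at the initial state m = 0, q = 10, the precondition holds but the weakest precondition fails.
Answer: invalid


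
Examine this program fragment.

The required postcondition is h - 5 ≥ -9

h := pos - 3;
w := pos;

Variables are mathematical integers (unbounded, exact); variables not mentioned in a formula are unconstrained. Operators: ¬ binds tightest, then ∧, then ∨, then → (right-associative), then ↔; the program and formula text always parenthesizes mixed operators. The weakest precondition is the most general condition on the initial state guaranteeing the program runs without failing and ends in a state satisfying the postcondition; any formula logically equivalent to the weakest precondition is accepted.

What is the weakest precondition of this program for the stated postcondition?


Working backward. After the program, the postcondition h - 5 ≥ -9 must hold; in canonical form it is h ≥ -4.
Before w := pos: h ≥ -4
Before h := pos - 3: pos ≥ -1
Answer: WP = pos ≥ -1


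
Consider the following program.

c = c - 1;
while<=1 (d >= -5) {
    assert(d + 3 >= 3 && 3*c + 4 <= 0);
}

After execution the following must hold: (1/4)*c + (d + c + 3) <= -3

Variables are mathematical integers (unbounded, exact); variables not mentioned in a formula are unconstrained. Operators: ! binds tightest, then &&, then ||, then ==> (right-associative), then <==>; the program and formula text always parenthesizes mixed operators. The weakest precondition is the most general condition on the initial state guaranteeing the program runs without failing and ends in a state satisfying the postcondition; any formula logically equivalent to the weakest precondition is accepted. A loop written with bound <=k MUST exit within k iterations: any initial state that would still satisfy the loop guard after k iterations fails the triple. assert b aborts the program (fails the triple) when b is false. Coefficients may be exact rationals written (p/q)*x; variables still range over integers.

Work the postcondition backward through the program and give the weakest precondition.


Working backward. After the program, the postcondition (1/4)*c + (d + c + 3) <= -3 must hold; in canonical form it is (5/4)*c + d <= -6.
Before the loop (bound <=1), unroll the exhaustion recursion (WP_0 = exit-now case; WP_j = one more guarded iteration, up to j = 1):
  WP_0: (!(d >= -5)) && (5/4)*c + d <= -6
  WP_1: (d >= -5 ==> (d >= 0 && 3*c <= -4 && (!(d >= -5)) && (5/4)*c + d <= -6)) && ((!(d >= -5)) ==> (5/4)*c + d <= -6)
So before the loop: (d >= -5 ==> (d >= 0 && 3*c <= -4 && (!(d >= -5)) && (5/4)*c + d <= -6)) && ((!(d >= -5)) ==> (5/4)*c + d <= -6)
Before c := c - 1: (d >= -5 ==> (d >= 0 && 3*c <= -1 && (!(d >= -5)) && (5/4)*c + d <= -19/4)) && ((!(d >= -5)) ==> (5/4)*c + d <= -19/4)
Answer: WP = (d >= -5 ==> (d >= 0 && 3*c <= -1 && (!(d >= -5)) && (5/4)*c + d <= -19/4)) && ((!(d >= -5)) ==> (5/4)*c + d <= -19/4)


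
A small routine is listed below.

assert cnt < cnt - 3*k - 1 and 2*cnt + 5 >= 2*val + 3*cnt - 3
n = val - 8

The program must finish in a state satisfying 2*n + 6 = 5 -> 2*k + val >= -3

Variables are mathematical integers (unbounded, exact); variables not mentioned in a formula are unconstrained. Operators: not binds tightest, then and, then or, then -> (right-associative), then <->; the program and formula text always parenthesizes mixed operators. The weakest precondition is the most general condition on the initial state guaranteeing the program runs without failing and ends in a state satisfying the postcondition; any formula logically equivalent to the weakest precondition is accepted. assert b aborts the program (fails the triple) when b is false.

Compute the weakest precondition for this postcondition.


Working backward. After the program, the postcondition 2*n + 6 = 5 -> 2*k + val >= -3 must hold; in canonical form it is 2*n = -1 -> 2*k + val >= -3.
Before n := val - 8: 2*val = 15 -> 2*k + val >= -3
Before assert cnt < cnt - 3*k - 1 and 2*cnt + 5 >= 2*val + 3*cnt - 3: 3*k < -1 and cnt + 2*val <= 8 and (2*val = 15 -> 2*k + val >= -3)
Answer: WP = 3*k < -1 and cnt + 2*val <= 8 and (2*val = 15 -> 2*k + val >= -3)


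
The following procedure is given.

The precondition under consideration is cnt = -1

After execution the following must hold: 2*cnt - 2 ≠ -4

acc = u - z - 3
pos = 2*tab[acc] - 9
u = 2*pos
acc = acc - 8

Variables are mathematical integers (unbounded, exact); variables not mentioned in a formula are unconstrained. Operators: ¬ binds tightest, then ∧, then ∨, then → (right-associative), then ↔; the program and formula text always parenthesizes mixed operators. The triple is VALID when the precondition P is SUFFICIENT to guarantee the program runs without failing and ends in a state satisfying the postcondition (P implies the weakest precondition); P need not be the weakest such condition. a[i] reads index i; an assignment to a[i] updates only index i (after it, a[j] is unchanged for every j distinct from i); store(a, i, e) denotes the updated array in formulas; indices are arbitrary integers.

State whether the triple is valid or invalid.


Working backward. After the program, the postcondition 2*cnt - 2 ≠ -4 must hold; in canonical form it is 2*cnt ≠ -2.
Before acc := acc - 8: 2*cnt ≠ -2
Before u := 2*pos: 2*cnt ≠ -2
Before pos := 2*tab[acc] - 9: 2*cnt ≠ -2
Before acc := u - z - 3: 2*cnt ≠ -2
The weakest precondition is 2*cnt ≠ -2.
Check whether cnt = -1 implies it.
Countermodel: at the initial state cnt = -1, the precondition holds but the weakest precondition fails.
Answer: invalid


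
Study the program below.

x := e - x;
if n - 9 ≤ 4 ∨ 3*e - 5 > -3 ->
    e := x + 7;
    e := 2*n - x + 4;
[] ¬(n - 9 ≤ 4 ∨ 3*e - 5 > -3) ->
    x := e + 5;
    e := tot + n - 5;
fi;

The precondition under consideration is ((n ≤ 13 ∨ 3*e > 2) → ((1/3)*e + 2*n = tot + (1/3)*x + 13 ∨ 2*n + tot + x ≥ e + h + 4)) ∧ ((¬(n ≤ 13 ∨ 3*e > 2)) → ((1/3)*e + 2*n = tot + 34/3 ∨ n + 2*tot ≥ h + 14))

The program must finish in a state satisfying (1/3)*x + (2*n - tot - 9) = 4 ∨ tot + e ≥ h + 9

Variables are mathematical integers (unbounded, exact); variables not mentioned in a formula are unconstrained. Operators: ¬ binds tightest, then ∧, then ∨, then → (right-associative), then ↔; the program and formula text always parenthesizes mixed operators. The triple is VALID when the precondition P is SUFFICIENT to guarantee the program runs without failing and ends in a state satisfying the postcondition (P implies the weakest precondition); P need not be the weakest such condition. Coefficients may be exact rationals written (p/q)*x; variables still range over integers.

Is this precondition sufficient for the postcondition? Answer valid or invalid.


Working backward. After the program, the postcondition (1/3)*x + (2*n - tot - 9) = 4 ∨ tot + e ≥ h + 9 must hold; in canonical form it is 2*n + (1/3)*x = tot + 13 ∨ e + tot ≥ h + 9.
Then branch requires 2*n + (1/3)*x = tot + 13 ∨ 2*n + tot ≥ h + x + 5; else branch requires (1/3)*e + 2*n = tot + 34/3 ∨ n + 2*tot ≥ h + 14.
Before the if: ((n ≤ 13 ∨ 3*e > 2) → (2*n + (1/3)*x = tot + 13 ∨ 2*n + tot ≥ h + x + 5)) ∧ ((¬(n ≤ 13 ∨ 3*e > 2)) → ((1/3)*e + 2*n = tot + 34/3 ∨ n + 2*tot ≥ h + 14))
Before x := e - x: ((n ≤ 13 ∨ 3*e > 2) → ((1/3)*e + 2*n = tot + (1/3)*x + 13 ∨ 2*n + tot + x ≥ e + h + 5)) ∧ ((¬(n ≤ 13 ∨ 3*e > 2)) → ((1/3)*e + 2*n = tot + 34/3 ∨ n + 2*tot ≥ h + 14))
The weakest precondition is ((n ≤ 13 ∨ 3*e > 2) → ((1/3)*e + 2*n = tot + (1/3)*x + 13 ∨ 2*n + tot + x ≥ e + h + 5)) ∧ ((¬(n ≤ 13 ∨ 3*e > 2)) → ((1/3)*e + 2*n = tot + 34/3 ∨ n + 2*tot ≥ h + 14)).
Check whether ((n ≤ 13 ∨ 3*e > 2) → ((1/3)*e + 2*n = tot + (1/3)*x + 13 ∨ 2*n + tot + x ≥ e + h + 4)) ∧ ((¬(n ≤ 13 ∨ 3*e > 2)) → ((1/3)*e + 2*n = tot + 34/3 ∨ n + 2*tot ≥ h + 14)) implies it.
Countermodel: at the initial state e = 1, h = 36, n = 14, tot = 17, x = -4, the precondition holds but the weakest precondition fails.
Answer: invalid


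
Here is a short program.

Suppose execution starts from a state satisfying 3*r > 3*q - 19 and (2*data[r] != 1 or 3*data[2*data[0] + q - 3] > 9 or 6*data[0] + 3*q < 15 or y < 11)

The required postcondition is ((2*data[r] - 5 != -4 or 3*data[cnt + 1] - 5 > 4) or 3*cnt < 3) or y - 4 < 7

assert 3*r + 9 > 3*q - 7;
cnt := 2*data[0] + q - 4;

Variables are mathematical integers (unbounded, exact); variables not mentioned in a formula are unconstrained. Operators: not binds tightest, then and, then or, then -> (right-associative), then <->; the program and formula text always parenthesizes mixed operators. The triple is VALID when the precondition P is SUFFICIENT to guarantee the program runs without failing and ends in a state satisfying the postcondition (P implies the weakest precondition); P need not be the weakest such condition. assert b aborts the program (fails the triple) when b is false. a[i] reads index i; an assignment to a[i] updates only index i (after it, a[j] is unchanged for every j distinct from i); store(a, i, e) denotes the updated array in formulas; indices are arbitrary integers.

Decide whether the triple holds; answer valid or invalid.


Working backward. After the program, the postcondition ((2*data[r] - 5 != -4 or 3*data[cnt + 1] - 5 > 4) or 3*cnt < 3) or y - 4 < 7 must hold; in canonical form it is 2*data[r] != 1 or 3*data[cnt + 1] > 9 or 3*cnt < 3 or y < 11.
Before cnt := 2*data[0] + q - 4: 2*data[r] != 1 or 3*data[2*data[0] + q - 3] > 9 or 6*data[0] + 3*q < 15 or y < 11
Before assert 3*r + 9 > 3*q - 7: 3*r > 3*q - 16 and (2*data[r] != 1 or 3*data[2*data[0] + q - 3] > 9 or 6*data[0] + 3*q < 15 or y < 11)
The weakest precondition is 3*r > 3*q - 16 and (2*data[r] != 1 or 3*data[2*data[0] + q - 3] > 9 or 6*data[0] + 3*q < 15 or y < 11).
Check whether 3*r > 3*q - 19 and (2*data[r] != 1 or 3*data[2*data[0] + q - 3] > 9 or 6*data[0] + 3*q < 15 or y < 11) implies it.
Countermodel: at the initial state data = {[-6] = 0, [-3] = 0, [0] = 0, elsewhere 0}, q = 0, r = -6, y = 0, the precondition holds but the weakest precondition fails.
Answer: invalid


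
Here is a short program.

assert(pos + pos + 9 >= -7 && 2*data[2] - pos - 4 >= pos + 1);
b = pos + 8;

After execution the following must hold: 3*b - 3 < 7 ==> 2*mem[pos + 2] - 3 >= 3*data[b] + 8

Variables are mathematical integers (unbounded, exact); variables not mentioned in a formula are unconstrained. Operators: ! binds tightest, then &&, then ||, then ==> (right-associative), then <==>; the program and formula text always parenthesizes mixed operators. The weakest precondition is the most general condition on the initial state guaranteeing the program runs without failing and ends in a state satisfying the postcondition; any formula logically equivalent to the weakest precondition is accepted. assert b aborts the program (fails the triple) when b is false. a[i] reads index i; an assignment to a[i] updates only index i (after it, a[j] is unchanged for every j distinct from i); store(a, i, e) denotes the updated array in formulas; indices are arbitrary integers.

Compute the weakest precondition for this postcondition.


Working backward. After the program, the postcondition 3*b - 3 < 7 ==> 2*mem[pos + 2] - 3 >= 3*data[b] + 8 must hold; in canonical form it is 3*b < 10 ==> 2*mem[pos + 2] >= 3*data[b] + 11.
Before b := pos + 8: 3*pos < -14 ==> 2*mem[pos + 2] >= 3*data[pos + 8] + 11
Before assert pos + pos + 9 >= -7 && 2*data[2] - pos - 4 >= pos + 1: 2*pos >= -16 && 2*data[2] >= 2*pos + 5 && (3*pos < -14 ==> 2*mem[pos + 2] >= 3*data[pos + 8] + 11)
Answer: WP = 2*pos >= -16 && 2*data[2] >= 2*pos + 5 && (3*pos < -14 ==> 2*mem[pos + 2] >= 3*data[pos + 8] + 11)


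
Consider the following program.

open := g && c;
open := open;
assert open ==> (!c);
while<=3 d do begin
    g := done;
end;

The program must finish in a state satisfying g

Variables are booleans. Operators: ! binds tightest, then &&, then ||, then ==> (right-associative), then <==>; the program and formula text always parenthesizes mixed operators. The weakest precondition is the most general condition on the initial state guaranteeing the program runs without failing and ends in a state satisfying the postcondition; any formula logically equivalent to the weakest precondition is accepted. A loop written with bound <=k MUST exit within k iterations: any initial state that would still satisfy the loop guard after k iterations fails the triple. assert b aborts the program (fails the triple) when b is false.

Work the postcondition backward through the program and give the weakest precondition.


Working backward. After the program, g must hold.
Before the loop (bound <=3), unroll the exhaustion recursion (WP_0 = exit-now case; WP_j = one more guarded iteration, up to j = 3):
  WP_0: (!d) && g
  WP_1: (d ==> ((!d) && done)) && ((!d) ==> g)
  WP_2: (d ==> ((d ==> ((!d) && done)) && ((!d) ==> done))) && ((!d) ==> g)
  WP_3: (d ==> ((d ==> ((d ==> ((!d) && done)) && ((!d) ==> done))) && ((!d) ==> done))) && ((!d) ==> g)
So before the loop: (d ==> ((d ==> ((d ==> ((!d) && done)) && ((!d) ==> done))) && ((!d) ==> done))) && ((!d) ==> g)
Before assert open ==> (!c): (open ==> (!c)) && (d ==> ((d ==> ((d ==> ((!d) && done)) && ((!d) ==> done))) && ((!d) ==> done))) && ((!d) ==> g)
Before open := open: (open ==> (!c)) && (d ==> ((d ==> ((d ==> ((!d) && done)) && ((!d) ==> done))) && ((!d) ==> done))) && ((!d) ==> g)
Before open := g && c: ((g && c) ==> (!c)) && (d ==> ((d ==> ((d ==> ((!d) && done)) && ((!d) ==> done))) && ((!d) ==> done))) && ((!d) ==> g)
Answer: WP = ((g && c) ==> (!c)) && (d ==> ((d ==> ((d ==> ((!d) && done)) && ((!d) ==> done))) && ((!d) ==> done))) && ((!d) ==> g)


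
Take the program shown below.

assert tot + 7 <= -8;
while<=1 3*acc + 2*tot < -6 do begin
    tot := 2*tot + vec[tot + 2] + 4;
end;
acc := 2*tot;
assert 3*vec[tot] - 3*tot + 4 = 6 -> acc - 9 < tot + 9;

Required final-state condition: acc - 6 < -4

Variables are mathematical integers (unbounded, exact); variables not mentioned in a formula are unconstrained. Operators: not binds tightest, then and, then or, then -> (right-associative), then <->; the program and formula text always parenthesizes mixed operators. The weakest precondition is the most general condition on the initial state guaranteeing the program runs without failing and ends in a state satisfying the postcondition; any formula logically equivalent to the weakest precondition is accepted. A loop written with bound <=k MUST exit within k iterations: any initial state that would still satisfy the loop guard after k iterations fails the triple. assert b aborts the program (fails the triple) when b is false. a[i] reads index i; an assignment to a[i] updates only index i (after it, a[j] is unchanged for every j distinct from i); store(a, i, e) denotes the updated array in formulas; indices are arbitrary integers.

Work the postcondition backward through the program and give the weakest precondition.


Working backward. After the program, the postcondition acc - 6 < -4 must hold; in canonical form it is acc < 2.
Before assert 3*vec[tot] - 3*tot + 4 = 6 -> acc - 9 < tot + 9: (3*vec[tot] = 3*tot + 2 -> acc < tot + 18) and acc < 2
Before acc := 2*tot: (3*vec[tot] = 3*tot + 2 -> tot < 18) and 2*tot < 2
Before the loop (bound <=1), unroll the exhaustion recursion (WP_0 = exit-now case; WP_j = one more guarded iteration, up to j = 1):
  WP_0: (not (3*acc + 2*tot < -6)) and (3*vec[tot] = 3*tot + 2 -> tot < 18) and 2*tot < 2
  WP_1: (3*acc + 2*tot < -6 -> ((not (2*vec[tot + 2] + 3*acc + 4*tot < -14)) and (3*vec[vec[tot + 2] + 2*tot + 4] = 3*vec[tot + 2] + 6*tot + 14 -> vec[tot + 2] + 2*tot < 14) and 2*vec[tot + 2] + 4*tot < -6)) and ((not (3*acc + 2*tot < -6)) -> ((3*vec[tot] = 3*tot + 2 -> tot < 18) and 2*tot < 2))
So before the loop: (3*acc + 2*tot < -6 -> ((not (2*vec[tot + 2] + 3*acc + 4*tot < -14)) and (3*vec[vec[tot + 2] + 2*tot + 4] = 3*vec[tot + 2] + 6*tot + 14 -> vec[tot + 2] + 2*tot < 14) and 2*vec[tot + 2] + 4*tot < -6)) and ((not (3*acc + 2*tot < -6)) -> ((3*vec[tot] = 3*tot + 2 -> tot < 18) and 2*tot < 2))
Before assert tot + 7 <= -8: tot <= -15 and (3*acc + 2*tot < -6 -> ((not (2*vec[tot + 2] + 3*acc + 4*tot < -14)) and (3*vec[vec[tot + 2] + 2*tot + 4] = 3*vec[tot + 2] + 6*tot + 14 -> vec[tot + 2] + 2*tot < 14) and 2*vec[tot + 2] + 4*tot < -6)) and ((not (3*acc + 2*tot < -6)) -> ((3*vec[tot] = 3*tot + 2 -> tot < 18) and 2*tot < 2))
Answer: WP = tot <= -15 and (3*acc + 2*tot < -6 -> ((not (2*vec[tot + 2] + 3*acc + 4*tot < -14)) and (3*vec[vec[tot + 2] + 2*tot + 4] = 3*vec[tot + 2] + 6*tot + 14 -> vec[tot + 2] + 2*tot < 14) and 2*vec[tot + 2] + 4*tot < -6)) and ((not (3*acc + 2*tot < -6)) -> ((3*vec[tot] = 3*tot + 2 -> tot < 18) and 2*tot < 2))


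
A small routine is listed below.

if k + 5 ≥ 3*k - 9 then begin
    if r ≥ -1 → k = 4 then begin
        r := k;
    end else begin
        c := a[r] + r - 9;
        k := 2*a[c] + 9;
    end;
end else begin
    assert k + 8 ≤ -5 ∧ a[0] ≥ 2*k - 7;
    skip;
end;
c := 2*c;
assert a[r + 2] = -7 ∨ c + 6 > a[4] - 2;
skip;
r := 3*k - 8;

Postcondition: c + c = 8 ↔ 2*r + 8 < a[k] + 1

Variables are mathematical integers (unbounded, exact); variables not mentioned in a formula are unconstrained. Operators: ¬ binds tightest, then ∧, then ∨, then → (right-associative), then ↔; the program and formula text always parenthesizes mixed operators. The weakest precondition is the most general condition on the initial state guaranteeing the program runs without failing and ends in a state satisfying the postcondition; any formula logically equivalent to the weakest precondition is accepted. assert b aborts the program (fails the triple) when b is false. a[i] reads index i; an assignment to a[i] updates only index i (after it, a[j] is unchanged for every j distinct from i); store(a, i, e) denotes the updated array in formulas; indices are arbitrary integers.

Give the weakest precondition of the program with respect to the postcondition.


Working backward. After the program, the postcondition c + c = 8 ↔ 2*r + 8 < a[k] + 1 must hold; in canonical form it is 2*c = 8 ↔ 2*r < a[k] - 7.
Before r := 3*k - 8: 2*c = 8 ↔ 6*k < a[k] + 9
Before skip: 2*c = 8 ↔ 6*k < a[k] + 9
Before assert a[r + 2] = -7 ∨ c + 6 > a[4] - 2: (a[r + 2] = -7 ∨ c > a[4] - 8) ∧ (2*c = 8 ↔ 6*k < a[k] + 9)
Before c := 2*c: (a[r + 2] = -7 ∨ 2*c > a[4] - 8) ∧ (4*c = 8 ↔ 6*k < a[k] + 9)
Then branch requires ((r ≥ -1 → k = 4) → ((a[k + 2] = -7 ∨ 2*c > a[4] - 8) ∧ (4*c = 8 ↔ 6*k < a[k] + 9))) ∧ ((¬(r ≥ -1 → k = 4)) → ((a[r + 2] = -7 ∨ 2*a[r] + 2*r > a[4] + 10) ∧ (4*a[r] + 4*r = 44 ↔ 12*a[a[r] + r - 9] < a[2*a[a[r] + r - 9] + 9] - 45))); else branch requires k ≤ -13 ∧ a[0] ≥ 2*k - 7 ∧ (a[r + 2] = -7 ∨ 2*c > a[4] - 8) ∧ (4*c = 8 ↔ 6*k < a[k] + 9).
Before the if: (2*k ≤ 14 → (((r ≥ -1 → k = 4) → ((a[k + 2] = -7 ∨ 2*c > a[4] - 8) ∧ (4*c = 8 ↔ 6*k < a[k] + 9))) ∧ ((¬(r ≥ -1 → k = 4)) → ((a[r + 2] = -7 ∨ 2*a[r] + 2*r > a[4] + 10) ∧ (4*a[r] + 4*r = 44 ↔ 12*a[a[r] + r - 9] < a[2*a[a[r] + r - 9] + 9] - 45))))) ∧ ((¬(2*k ≤ 14)) → (k ≤ -13 ∧ a[0] ≥ 2*k - 7 ∧ (a[r + 2] = -7 ∨ 2*c > a[4] - 8) ∧ (4*c = 8 ↔ 6*k < a[k] + 9)))
Answer: WP = (2*k ≤ 14 → (((r ≥ -1 → k = 4) → ((a[k + 2] = -7 ∨ 2*c > a[4] - 8) ∧ (4*c = 8 ↔ 6*k < a[k] + 9))) ∧ ((¬(r ≥ -1 → k = 4)) → ((a[r + 2] = -7 ∨ 2*a[r] + 2*r > a[4] + 10) ∧ (4*a[r] + 4*r = 44 ↔ 12*a[a[r] + r - 9] < a[2*a[a[r] + r - 9] + 9] - 45))))) ∧ ((¬(2*k ≤ 14)) → (k ≤ -13 ∧ a[0] ≥ 2*k - 7 ∧ (a[r + 2] = -7 ∨ 2*c > a[4] - 8) ∧ (4*c = 8 ↔ 6*k < a[k] + 9)))


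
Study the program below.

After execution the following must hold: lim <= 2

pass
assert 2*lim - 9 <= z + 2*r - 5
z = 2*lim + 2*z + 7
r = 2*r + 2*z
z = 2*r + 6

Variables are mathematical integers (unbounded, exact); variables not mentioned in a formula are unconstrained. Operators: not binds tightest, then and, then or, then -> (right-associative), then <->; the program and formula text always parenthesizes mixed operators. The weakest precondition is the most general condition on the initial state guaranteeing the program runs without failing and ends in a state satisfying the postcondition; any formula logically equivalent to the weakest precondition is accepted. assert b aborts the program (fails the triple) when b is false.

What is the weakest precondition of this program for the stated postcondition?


Working backward. After the program, lim <= 2 must hold.
Before z := 2*r + 6: lim <= 2
Before r := 2*r + 2*z: lim <= 2
Before z := 2*lim + 2*z + 7: lim <= 2
Before assert 2*lim - 9 <= z + 2*r - 5: 2*lim <= 2*r + z + 4 and lim <= 2
Before skip: 2*lim <= 2*r + z + 4 and lim <= 2
Answer: WP = 2*lim <= 2*r + z + 4 and lim <= 2


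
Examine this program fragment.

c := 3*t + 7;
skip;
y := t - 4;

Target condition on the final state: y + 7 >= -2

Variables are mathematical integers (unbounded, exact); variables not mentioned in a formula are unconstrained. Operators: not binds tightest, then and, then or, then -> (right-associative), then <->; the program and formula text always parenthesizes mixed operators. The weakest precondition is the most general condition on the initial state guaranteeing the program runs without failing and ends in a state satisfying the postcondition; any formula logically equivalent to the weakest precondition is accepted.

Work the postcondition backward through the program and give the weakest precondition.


Working backward. After the program, the postcondition y + 7 >= -2 must hold; in canonical form it is y >= -9.
Before y := t - 4: t >= -5
Before skip: t >= -5
Before c := 3*t + 7: t >= -5
Answer: WP = t >= -5


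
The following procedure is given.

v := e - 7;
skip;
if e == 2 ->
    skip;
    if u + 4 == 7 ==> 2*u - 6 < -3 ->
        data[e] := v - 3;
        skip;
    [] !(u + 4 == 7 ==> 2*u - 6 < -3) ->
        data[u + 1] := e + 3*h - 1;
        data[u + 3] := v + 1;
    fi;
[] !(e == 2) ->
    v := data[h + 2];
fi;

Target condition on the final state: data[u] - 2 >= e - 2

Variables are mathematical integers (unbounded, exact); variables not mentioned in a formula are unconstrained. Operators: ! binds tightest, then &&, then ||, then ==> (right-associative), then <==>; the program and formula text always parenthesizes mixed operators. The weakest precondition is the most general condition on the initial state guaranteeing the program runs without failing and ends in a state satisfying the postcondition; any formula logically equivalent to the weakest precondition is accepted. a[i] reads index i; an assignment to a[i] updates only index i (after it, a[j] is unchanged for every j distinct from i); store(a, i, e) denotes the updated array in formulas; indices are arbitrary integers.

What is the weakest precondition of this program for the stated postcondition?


Working backward. After the program, the postcondition data[u] - 2 >= e - 2 must hold; in canonical form it is data[u] >= e.
Then branch requires ((u == 3 ==> 2*u < 3) ==> store(data, e, v - 3)[u] >= e) && ((!(u == 3 ==> 2*u < 3)) ==> store(store(data, u + 1, e + 3*h - 1), u + 3, v + 1)[u] >= e); else branch requires data[u] >= e.
Before the if: (e == 2 ==> (((u == 3 ==> 2*u < 3) ==> store(data, e, v - 3)[u] >= e) && ((!(u == 3 ==> 2*u < 3)) ==> store(store(data, u + 1, e + 3*h - 1), u + 3, v + 1)[u] >= e))) && ((!(e == 2)) ==> data[u] >= e)
Before skip: (e == 2 ==> (((u == 3 ==> 2*u < 3) ==> store(data, e, v - 3)[u] >= e) && ((!(u == 3 ==> 2*u < 3)) ==> store(store(data, u + 1, e + 3*h - 1), u + 3, v + 1)[u] >= e))) && ((!(e == 2)) ==> data[u] >= e)
Before v := e - 7: (e == 2 ==> (((u == 3 ==> 2*u < 3) ==> store(data, e, e - 10)[u] >= e) && ((!(u == 3 ==> 2*u < 3)) ==> store(store(data, u + 1, e + 3*h - 1), u + 3, e - 6)[u] >= e))) && ((!(e == 2)) ==> data[u] >= e)
Answer: WP = (e == 2 ==> (((u == 3 ==> 2*u < 3) ==> store(data, e, e - 10)[u] >= e) && ((!(u == 3 ==> 2*u < 3)) ==> store(store(data, u + 1, e + 3*h - 1), u + 3, e - 6)[u] >= e))) && ((!(e == 2)) ==> data[u] >= e)


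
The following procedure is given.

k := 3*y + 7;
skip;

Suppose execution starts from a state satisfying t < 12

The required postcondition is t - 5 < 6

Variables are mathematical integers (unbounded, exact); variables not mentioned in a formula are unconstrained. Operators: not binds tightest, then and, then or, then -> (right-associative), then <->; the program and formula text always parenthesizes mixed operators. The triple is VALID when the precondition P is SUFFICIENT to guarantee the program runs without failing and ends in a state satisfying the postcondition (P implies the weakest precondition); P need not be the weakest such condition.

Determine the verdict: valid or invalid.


Working backward. After the program, the postcondition t - 5 < 6 must hold; in canonical form it is t < 11.
Before skip: t < 11
Before k := 3*y + 7: t < 11
The weakest precondition is t < 11.
Check whether t < 12 implies it.
Countermodel: at the initial state t = 11, the precondition holds but the weakest precondition fails.
Answer: invalid


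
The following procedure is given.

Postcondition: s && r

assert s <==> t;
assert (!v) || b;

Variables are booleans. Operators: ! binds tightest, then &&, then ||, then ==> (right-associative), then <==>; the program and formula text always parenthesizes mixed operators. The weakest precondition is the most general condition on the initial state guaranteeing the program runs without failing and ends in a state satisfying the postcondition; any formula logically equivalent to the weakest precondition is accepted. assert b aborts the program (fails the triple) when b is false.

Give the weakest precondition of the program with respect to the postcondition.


Working backward. After the program, s && r must hold.
Before assert (!v) || b: ((!v) || b) && s && r
Before assert s <==> t: (s <==> t) && ((!v) || b) && s && r
Answer: WP = (s <==> t) && ((!v) || b) && s && r
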